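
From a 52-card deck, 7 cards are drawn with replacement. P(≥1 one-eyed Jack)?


P(not a one-eyed Jack) = 50/52 = 25/26
P(none in 7 draws) = (25/26)^7 = 6103515625/8031810176
P(≥1 one-eyed Jack) = 1 - 6103515625/8031810176 = 1928294551/8031810176

P = 1928294551/8031810176 ≈ 24.01%


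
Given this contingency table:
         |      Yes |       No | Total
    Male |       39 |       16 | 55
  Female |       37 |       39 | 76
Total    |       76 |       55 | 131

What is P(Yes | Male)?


P(Yes | Male) = 39/(39+16) = 39/55

P(Yes|Male) = 39/55 ≈ 70.91%


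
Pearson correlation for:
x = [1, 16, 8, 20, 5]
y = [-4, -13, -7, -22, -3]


n=5, Σx=50, Σy=-49, Σxy=-723, Σx²=746, Σy²=727
r = (5×(-723) - 50×(-49))/√((5×746 - 50²)(5×727 - (-49)²))
= -1165/√(1230×1234) = -1165/√1517820 ≈ -1165/1231.9984 ≈ -0.9456

r ≈ -0.9456


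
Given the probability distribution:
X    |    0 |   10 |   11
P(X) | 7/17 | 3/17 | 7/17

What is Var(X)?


E[X] = 107/17
E[X²] = 1147/17
Var(X) = E[X²] - (E[X])² = 1147/17 - 11449/289 = 8050/289

Var(X) = 8050/289 ≈ 27.8547


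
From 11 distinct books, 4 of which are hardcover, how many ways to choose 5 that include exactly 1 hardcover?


Choose 1 of the 4 hardcovers and 4 of the other 7 books:
C(4,1)×C(7,4) = 4×35 = 140

140


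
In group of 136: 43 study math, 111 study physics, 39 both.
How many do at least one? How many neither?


|A∪B| = 43+111-39 = 115
Neither = 136-115 = 21

At least one: 115; Neither: 21


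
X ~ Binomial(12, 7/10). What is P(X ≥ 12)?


P(X ≥ 12) = Σ P(X=i) for i=12..12
P(X=12) = 13841287201/1000000000000
Sum = 13841287201/1000000000000

P(X ≥ 12) = 13841287201/1000000000000 ≈ 1.38%


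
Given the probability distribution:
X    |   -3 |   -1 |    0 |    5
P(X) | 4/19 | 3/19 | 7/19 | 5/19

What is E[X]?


E[X] = Σ x·P(X=x)
= (-3)×(4/19) + (-1)×(3/19) + (0)×(7/19) + (5)×(5/19)
= 10/19

E[X] = 10/19


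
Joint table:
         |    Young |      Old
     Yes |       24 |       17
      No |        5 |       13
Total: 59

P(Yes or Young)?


P(Yes∨Young) = P(Yes) + P(Young) - P(Yes∧Young)
= (41 + 29 - 24)/59 = 46/59

P = 46/59 ≈ 77.97%


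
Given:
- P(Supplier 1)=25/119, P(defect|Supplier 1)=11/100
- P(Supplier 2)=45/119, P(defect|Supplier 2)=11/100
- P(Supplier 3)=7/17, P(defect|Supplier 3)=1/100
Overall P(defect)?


P(B) = Σ P(B|Aᵢ)×P(Aᵢ)
  11/100×25/119 = 11/476
  11/100×45/119 = 99/2380
  1/100×7/17 = 7/1700
Sum = 117/1700

P(defect) = 117/1700 ≈ 6.88%


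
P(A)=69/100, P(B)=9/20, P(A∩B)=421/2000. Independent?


P(A)×P(B) = 621/2000
P(A∩B) = 421/2000
Not equal → NOT independent

No, not independent


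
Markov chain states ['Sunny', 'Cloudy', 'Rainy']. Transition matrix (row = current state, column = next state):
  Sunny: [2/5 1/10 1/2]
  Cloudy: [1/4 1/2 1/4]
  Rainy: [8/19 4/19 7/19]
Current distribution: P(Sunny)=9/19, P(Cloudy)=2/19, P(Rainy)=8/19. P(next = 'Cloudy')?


P(next=Cloudy) = Σᵢ P(now=i)×P(i→Cloudy)
= 9/19×1/10 + 2/19×1/2 + 8/19×4/19
= 9/190 + 1/19 + 32/361 = 681/3610

P = 681/3610 ≈ 0.1886


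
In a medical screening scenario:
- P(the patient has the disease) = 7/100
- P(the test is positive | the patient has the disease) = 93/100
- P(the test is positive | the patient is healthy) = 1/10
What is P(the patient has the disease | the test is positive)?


Using Bayes' theorem:
P(A|B) = P(B|A)·P(A) / P(B)

P(the test is positive) = 93/100 × 7/100 + 1/10 × 93/100
= 651/10000 + 93/1000 = 1581/10000

P(the patient has the disease|the test is positive) = (651/10000) / (1581/10000) = 7/17

P(the patient has the disease|the test is positive) = 7/17 ≈ 41.18%


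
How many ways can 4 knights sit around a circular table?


Circular arrangements of 4 distinct objects: fix one position to break rotational symmetry.
(n-1)! = 3! = 6

6


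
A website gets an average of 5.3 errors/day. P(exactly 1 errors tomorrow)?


Poisson(λ=5.3): P(X=1) = e^(-λ)×λ^k/k!
= e^(-5.3) × 5.3^1 / 1!
≈ 0.004991593907 × 5.3 / 1 ≈ 0.026455

P(X=1) ≈ 0.026455 ≈ 2.65%


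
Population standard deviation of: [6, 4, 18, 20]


Mean = 48/4 = 12
  (6-12)²=36
  (4-12)²=64
  (18-12)²=36
  (20-12)²=64
Σ(x-μ)² = 200
σ² = 200/4 = 50

σ = √(50) ≈ 7.0711


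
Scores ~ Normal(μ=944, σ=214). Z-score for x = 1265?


z = (x - μ)/σ = (1265 - 944)/214 = 1.5

z = 1.5


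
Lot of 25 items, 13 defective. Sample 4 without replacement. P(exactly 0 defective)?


Hypergeometric: C(13,0)×C(12,4)/C(25,4)
= 1×495/12650 = 9/230

P(X=0) = 9/230 ≈ 3.91%


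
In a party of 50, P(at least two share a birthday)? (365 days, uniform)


P(all different) = Π(365-i)/365 for i=0..49
= 0.029626
P(match) = 1 - 0.029626 = 0.970374

P ≈ 0.9704 ≈ 97.04%


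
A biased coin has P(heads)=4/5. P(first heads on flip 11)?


Geometric: P(X=11) = (1-p)^(k-1)×p = (1/5)^10×4/5 = 4/48828125

P(X=11) = 4/48828125 ≈ 0.00%


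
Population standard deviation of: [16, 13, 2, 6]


Mean = 37/4
  (16-37/4)²=729/16
  (13-37/4)²=225/16
  (2-37/4)²=841/16
  (6-37/4)²=169/16
Σ(x-μ)² = 491/4
σ² = (491/4)/4 = 491/16

σ = √(491/16) ≈ 5.5396


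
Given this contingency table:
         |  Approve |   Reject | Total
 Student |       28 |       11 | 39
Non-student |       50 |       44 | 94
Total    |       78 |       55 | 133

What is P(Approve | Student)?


P(Approve | Student) = 28/(28+11) = 28/39

P(Approve|Student) = 28/39 ≈ 71.79%


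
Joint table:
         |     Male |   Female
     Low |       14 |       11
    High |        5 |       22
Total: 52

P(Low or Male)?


P(Low∨Male) = P(Low) + P(Male) - P(Low∧Male)
= (25 + 19 - 14)/52 = 30/52 = 15/26

P = 15/26 ≈ 57.69%


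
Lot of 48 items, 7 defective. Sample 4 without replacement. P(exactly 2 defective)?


Hypergeometric: C(7,2)×C(41,2)/C(48,4)
= 21×820/194580 = 287/3243

P(X=2) = 287/3243 ≈ 8.85%


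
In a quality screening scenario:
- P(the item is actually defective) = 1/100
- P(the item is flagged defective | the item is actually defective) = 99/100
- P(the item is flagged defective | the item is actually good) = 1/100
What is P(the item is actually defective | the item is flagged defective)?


Using Bayes' theorem:
P(A|B) = P(B|A)·P(A) / P(B)

P(the item is flagged defective) = 99/100 × 1/100 + 1/100 × 99/100
= 99/10000 + 99/10000 = 99/5000

P(the item is actually defective|the item is flagged defective) = (99/10000) / (99/5000) = 1/2

P(the item is actually defective|the item is flagged defective) = 1/2 ≈ 50.00%


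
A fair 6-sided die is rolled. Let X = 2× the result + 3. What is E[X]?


E[die] = (1+6)/2 = 7/2
E[X] = 2×7/2 + 3 = 10

E[X] = 10


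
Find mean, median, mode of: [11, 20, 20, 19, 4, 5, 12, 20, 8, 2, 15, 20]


Sorted: [2, 4, 5, 8, 11, 12, 15, 19, 20, 20, 20, 20]
Mean = 156/12 = 13
Median = 27/2
Freq: {11: 1, 20: 4, 19: 1, 4: 1, 5: 1, 12: 1, 8: 1, 2: 1, 15: 1}
Mode: [20]

Mean=13, Median=27/2, Mode=20


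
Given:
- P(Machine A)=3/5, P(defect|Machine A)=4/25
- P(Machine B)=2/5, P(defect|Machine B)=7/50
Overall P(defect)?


P(B) = Σ P(B|Aᵢ)×P(Aᵢ)
  4/25×3/5 = 12/125
  7/50×2/5 = 7/125
Sum = 19/125

P(defect) = 19/125 ≈ 15.20%


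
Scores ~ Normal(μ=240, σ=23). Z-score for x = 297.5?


z = (x - μ)/σ = (297.5 - 240)/23 = 2.5

z = 2.5


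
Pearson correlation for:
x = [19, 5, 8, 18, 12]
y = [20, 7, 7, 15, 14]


n=5, Σx=62, Σy=63, Σxy=909, Σx²=918, Σy²=919
r = (5×909 - 62×63)/√((5×918 - 62²)(5×919 - 63²))
= 639/√(746×626) = 639/√466996 ≈ 639/683.3711 ≈ 0.9351

r ≈ 0.9351


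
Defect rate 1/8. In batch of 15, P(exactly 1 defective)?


Binomial: P(X=1) = C(15,1)×p^1×(1-p)^14
= 15 × 1/8 × 678223072849/4398046511104 = 10173346092735/35184372088832

P(X=1) = 10173346092735/35184372088832 ≈ 28.91%


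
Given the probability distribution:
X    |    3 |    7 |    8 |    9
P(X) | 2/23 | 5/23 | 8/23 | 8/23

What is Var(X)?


E[X] = 177/23
E[X²] = 1423/23
Var(X) = E[X²] - (E[X])² = 1423/23 - 31329/529 = 1400/529

Var(X) = 1400/529 ≈ 2.6465


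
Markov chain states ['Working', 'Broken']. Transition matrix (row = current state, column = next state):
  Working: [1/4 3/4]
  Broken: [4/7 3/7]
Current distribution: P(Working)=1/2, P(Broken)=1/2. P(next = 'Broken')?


P(next=Broken) = Σᵢ P(now=i)×P(i→Broken)
= 1/2×3/4 + 1/2×3/7
= 3/8 + 3/14 = 33/56

P = 33/56 ≈ 0.5893


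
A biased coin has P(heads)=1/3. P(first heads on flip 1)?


Geometric: P(X=1) = (1-p)^(k-1)×p = (2/3)^0×1/3 = 1/3

P(X=1) = 1/3 ≈ 33.33%


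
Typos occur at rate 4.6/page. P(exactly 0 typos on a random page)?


Poisson(λ=4.6): P(X=0) = e^(-λ)×λ^k/k!
= e^(-4.6) × 4.6^0 / 0!
≈ 0.01005183574 × 1 / 1 ≈ 0.010052

P(X=0) ≈ 0.010052 ≈ 1.01%


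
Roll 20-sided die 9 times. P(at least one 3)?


P(no 3)^9 = (19/20)^9 = 322687697779/512000000000
P(≥1) = 1 - 322687697779/512000000000 = 189312302221/512000000000

P = 189312302221/512000000000 ≈ 36.98%


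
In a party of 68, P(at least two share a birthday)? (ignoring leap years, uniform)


P(all different) = Π(365-i)/365 for i=0..67
= 0.001274
P(match) = 1 - 0.001274 = 0.998726

P ≈ 0.9987 ≈ 99.87%


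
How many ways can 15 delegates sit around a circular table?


Circular arrangements of 15 distinct objects: fix one position to break rotational symmetry.
(n-1)! = 14! = 87178291200

87178291200


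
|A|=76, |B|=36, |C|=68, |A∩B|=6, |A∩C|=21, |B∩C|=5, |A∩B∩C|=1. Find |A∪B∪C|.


|A∪B∪C| = 76+36+68-6-21-5+1 = 149

|A∪B∪C| = 149


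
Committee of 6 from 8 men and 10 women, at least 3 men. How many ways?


Count by #men:
  3M,3W: C(8,3)×C(10,3)=6720
  4M,2W: C(8,4)×C(10,2)=3150
  5M,1W: C(8,5)×C(10,1)=560
  6M,0W: C(8,6)×C(10,0)=28
Total = 10458

10458


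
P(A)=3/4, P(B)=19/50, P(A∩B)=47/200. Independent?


P(A)×P(B) = 57/200
P(A∩B) = 47/200
Not equal → NOT independent

No, not independent


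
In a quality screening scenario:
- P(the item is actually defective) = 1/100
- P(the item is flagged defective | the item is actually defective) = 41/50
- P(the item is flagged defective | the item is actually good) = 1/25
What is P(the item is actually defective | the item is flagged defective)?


Using Bayes' theorem:
P(A|B) = P(B|A)·P(A) / P(B)

P(the item is flagged defective) = 41/50 × 1/100 + 1/25 × 99/100
= 41/5000 + 99/2500 = 239/5000

P(the item is actually defective|the item is flagged defective) = (41/5000) / (239/5000) = 41/239

P(the item is actually defective|the item is flagged defective) = 41/239 ≈ 17.15%


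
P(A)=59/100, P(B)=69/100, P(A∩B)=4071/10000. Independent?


P(A)×P(B) = 4071/10000
P(A∩B) = 4071/10000
Equal ✓ → Independent

Yes, independent


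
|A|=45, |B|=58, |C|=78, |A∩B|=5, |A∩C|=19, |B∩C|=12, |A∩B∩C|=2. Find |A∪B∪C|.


|A∪B∪C| = 45+58+78-5-19-12+2 = 147

|A∪B∪C| = 147


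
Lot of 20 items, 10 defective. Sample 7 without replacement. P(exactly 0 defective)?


Hypergeometric: C(10,0)×C(10,7)/C(20,7)
= 1×120/77520 = 1/646

P(X=0) = 1/646 ≈ 0.15%


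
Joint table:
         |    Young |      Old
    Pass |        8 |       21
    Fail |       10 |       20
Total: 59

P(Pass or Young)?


P(Pass∨Young) = P(Pass) + P(Young) - P(Pass∧Young)
= (29 + 18 - 8)/59 = 39/59

P = 39/59 ≈ 66.10%


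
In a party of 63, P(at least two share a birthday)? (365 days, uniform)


P(all different) = Π(365-i)/365 for i=0..62
= 0.003396
P(match) = 1 - 0.003396 = 0.996604

P ≈ 0.9966 ≈ 99.66%


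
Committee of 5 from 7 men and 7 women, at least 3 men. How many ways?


Count by #men:
  3M,2W: C(7,3)×C(7,2)=735
  4M,1W: C(7,4)×C(7,1)=245
  5M,0W: C(7,5)×C(7,0)=21
Total = 1001

1001


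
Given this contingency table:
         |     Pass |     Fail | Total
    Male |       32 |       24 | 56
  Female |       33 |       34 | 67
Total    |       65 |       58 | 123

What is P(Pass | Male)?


P(Pass | Male) = 32/(32+24) = 32/56 = 4/7

P(Pass|Male) = 4/7 ≈ 57.14%


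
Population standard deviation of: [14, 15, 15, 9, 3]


Mean = 56/5
  (14-56/5)²=196/25
  (15-56/5)²=361/25
  (15-56/5)²=361/25
  (9-56/5)²=121/25
  (3-56/5)²=1681/25
Σ(x-μ)² = 544/5
σ² = (544/5)/5 = 544/25

σ = √(544/25) ≈ 4.6648


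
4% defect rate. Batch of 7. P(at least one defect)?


P(all good) = (24/25)^7 = 4586471424/6103515625
P(≥1 defect) = 1517044201/6103515625

P = 1517044201/6103515625 ≈ 24.86%


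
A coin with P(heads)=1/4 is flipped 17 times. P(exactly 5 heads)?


Binomial: P(X=5) = C(17,5)×p^5×(1-p)^12
= 6188 × 1/1024 × 531441/16777216 = 822139227/4294967296

P(X=5) = 822139227/4294967296 ≈ 19.14%


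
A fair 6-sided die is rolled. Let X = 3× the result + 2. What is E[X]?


E[die] = (1+6)/2 = 7/2
E[X] = 3×7/2 + 2 = 25/2

E[X] = 25/2


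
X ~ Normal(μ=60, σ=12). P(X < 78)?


z = (78-60)/12 = 1.5
P(Z < 1.5) = 0.9332

P(X < 78) ≈ 0.9332


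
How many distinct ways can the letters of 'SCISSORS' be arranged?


Letters: 8, freq: {'S': 4, 'C': 1, 'I': 1, 'O': 1, 'R': 1}
8!/(4!×1!×1!×1!×1!) = 40320/24 = 1680

1680


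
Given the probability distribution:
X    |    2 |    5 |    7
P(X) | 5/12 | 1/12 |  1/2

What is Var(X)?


E[X] = 19/4
E[X²] = 113/4
Var(X) = E[X²] - (E[X])² = 113/4 - 361/16 = 91/16

Var(X) = 91/16 ≈ 5.6875


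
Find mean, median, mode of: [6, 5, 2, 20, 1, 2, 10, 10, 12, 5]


Sorted: [1, 2, 2, 5, 5, 6, 10, 10, 12, 20]
Mean = 73/10
Median = 11/2
Freq: {6: 1, 5: 2, 2: 2, 20: 1, 1: 1, 10: 2, 12: 1}
Mode: [2, 5, 10]

Mean=73/10, Median=11/2, Mode=[2, 5, 10]


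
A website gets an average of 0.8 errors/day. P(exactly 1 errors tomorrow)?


Poisson(λ=0.8): P(X=1) = e^(-λ)×λ^k/k!
= e^(-0.8) × 0.8^1 / 1!
≈ 0.4493289641 × 0.8 / 1 ≈ 0.359463

P(X=1) ≈ 0.359463 ≈ 35.95%


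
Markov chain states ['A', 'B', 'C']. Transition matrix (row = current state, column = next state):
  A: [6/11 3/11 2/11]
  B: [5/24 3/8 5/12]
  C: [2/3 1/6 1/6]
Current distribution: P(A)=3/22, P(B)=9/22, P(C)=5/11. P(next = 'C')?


P(next=C) = Σᵢ P(now=i)×P(i→C)
= 3/22×2/11 + 9/22×5/12 + 5/11×1/6
= 3/121 + 15/88 + 5/66 = 787/2904

P = 787/2904 ≈ 0.2710


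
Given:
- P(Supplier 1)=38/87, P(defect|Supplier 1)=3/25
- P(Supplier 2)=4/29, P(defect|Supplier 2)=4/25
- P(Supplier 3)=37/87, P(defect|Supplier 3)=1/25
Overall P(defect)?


P(B) = Σ P(B|Aᵢ)×P(Aᵢ)
  3/25×38/87 = 38/725
  4/25×4/29 = 16/725
  1/25×37/87 = 37/2175
Sum = 199/2175

P(defect) = 199/2175 ≈ 9.15%


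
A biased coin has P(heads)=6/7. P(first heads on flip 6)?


Geometric: P(X=6) = (1-p)^(k-1)×p = (1/7)^5×6/7 = 6/117649

P(X=6) = 6/117649 ≈ 0.01%


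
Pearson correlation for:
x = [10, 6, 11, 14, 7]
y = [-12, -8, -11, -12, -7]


n=5, Σx=48, Σy=-50, Σxy=-506, Σx²=502, Σy²=522
r = (5×(-506) - 48×(-50))/√((5×502 - 48²)(5×522 - (-50)²))
= -130/√(206×110) = -130/√22660 ≈ -130/150.5324 ≈ -0.8636

r ≈ -0.8636


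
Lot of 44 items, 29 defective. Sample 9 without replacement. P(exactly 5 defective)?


Hypergeometric: C(29,5)×C(15,4)/C(44,9)
= 118755×1365/708930508 = 12469275/54533116

P(X=5) = 12469275/54533116 ≈ 22.87%


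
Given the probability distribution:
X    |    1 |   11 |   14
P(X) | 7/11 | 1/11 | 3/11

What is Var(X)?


E[X] = 60/11
E[X²] = 716/11
Var(X) = E[X²] - (E[X])² = 716/11 - 3600/121 = 4276/121

Var(X) = 4276/121 ≈ 35.3388


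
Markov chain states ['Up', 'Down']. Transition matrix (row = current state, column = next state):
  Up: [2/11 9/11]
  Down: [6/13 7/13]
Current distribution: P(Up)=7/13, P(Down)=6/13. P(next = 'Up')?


P(next=Up) = Σᵢ P(now=i)×P(i→Up)
= 7/13×2/11 + 6/13×6/13
= 14/143 + 36/169 = 578/1859

P = 578/1859 ≈ 0.3109


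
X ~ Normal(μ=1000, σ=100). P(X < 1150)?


z = (1150-1000)/100 = 1.5
P(Z < 1.5) = 0.9332

P(X < 1150) ≈ 0.9332


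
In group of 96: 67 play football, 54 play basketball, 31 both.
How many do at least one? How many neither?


|A∪B| = 67+54-31 = 90
Neither = 96-90 = 6

At least one: 90; Neither: 6


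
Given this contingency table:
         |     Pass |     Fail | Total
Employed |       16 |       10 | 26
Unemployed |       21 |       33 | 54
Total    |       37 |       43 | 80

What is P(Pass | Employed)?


P(Pass | Employed) = 16/(16+10) = 16/26 = 8/13

P(Pass|Employed) = 8/13 ≈ 61.54%


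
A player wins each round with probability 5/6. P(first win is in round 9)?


Geometric: P(X=9) = (1-p)^(k-1)×p = (1/6)^8×5/6 = 5/10077696

P(X=9) = 5/10077696 ≈ 0.00%


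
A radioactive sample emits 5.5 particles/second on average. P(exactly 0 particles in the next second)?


Poisson(λ=5.5): P(X=0) = e^(-λ)×λ^k/k!
= e^(-5.5) × 5.5^0 / 0!
≈ 0.004086771438 × 1 / 1 ≈ 0.004087

P(X=0) ≈ 0.004087 ≈ 0.41%


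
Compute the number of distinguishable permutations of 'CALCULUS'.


Letters: 8, freq: {'C': 2, 'A': 1, 'L': 2, 'U': 2, 'S': 1}
8!/(2!×1!×2!×2!×1!) = 40320/8 = 5040

5040


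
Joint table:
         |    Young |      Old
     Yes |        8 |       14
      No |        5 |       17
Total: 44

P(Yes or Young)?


P(Yes∨Young) = P(Yes) + P(Young) - P(Yes∧Young)
= (22 + 13 - 8)/44 = 27/44

P = 27/44 ≈ 61.36%


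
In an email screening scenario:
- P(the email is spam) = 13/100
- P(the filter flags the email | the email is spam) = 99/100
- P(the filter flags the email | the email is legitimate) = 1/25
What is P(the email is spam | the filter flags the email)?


Using Bayes' theorem:
P(A|B) = P(B|A)·P(A) / P(B)

P(the filter flags the email) = 99/100 × 13/100 + 1/25 × 87/100
= 1287/10000 + 87/2500 = 327/2000

P(the email is spam|the filter flags the email) = (1287/10000) / (327/2000) = 429/545

P(the email is spam|the filter flags the email) = 429/545 ≈ 78.72%


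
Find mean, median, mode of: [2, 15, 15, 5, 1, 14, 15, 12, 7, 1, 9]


Sorted: [1, 1, 2, 5, 7, 9, 12, 14, 15, 15, 15]
Mean = 96/11
Median = 9
Freq: {2: 1, 15: 3, 5: 1, 1: 2, 14: 1, 12: 1, 7: 1, 9: 1}
Mode: [15]

Mean=96/11, Median=9, Mode=15


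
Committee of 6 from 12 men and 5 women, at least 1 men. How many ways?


Count by #men:
  1M,5W: C(12,1)×C(5,5)=12
  2M,4W: C(12,2)×C(5,4)=330
  3M,3W: C(12,3)×C(5,3)=2200
  4M,2W: C(12,4)×C(5,2)=4950
  5M,1W: C(12,5)×C(5,1)=3960
  6M,0W: C(12,6)×C(5,0)=924
Total = 12376

12376


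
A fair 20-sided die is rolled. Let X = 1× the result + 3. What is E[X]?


E[die] = (1+20)/2 = 21/2
E[X] = 1×21/2 + 3 = 27/2

E[X] = 27/2


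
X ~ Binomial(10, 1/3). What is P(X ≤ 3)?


P(X ≤ 3) = Σ P(X=i) for i=0..3
P(X=0) = 1024/59049
P(X=1) = 5120/59049
P(X=2) = 1280/6561
P(X=3) = 5120/19683
Sum = 11008/19683

P(X ≤ 3) = 11008/19683 ≈ 55.93%


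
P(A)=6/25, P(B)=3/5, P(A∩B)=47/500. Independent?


P(A)×P(B) = 18/125
P(A∩B) = 47/500
Not equal → NOT independent

No, not independent


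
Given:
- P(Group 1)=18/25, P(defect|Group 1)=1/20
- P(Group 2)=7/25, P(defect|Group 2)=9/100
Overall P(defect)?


P(B) = Σ P(B|Aᵢ)×P(Aᵢ)
  1/20×18/25 = 9/250
  9/100×7/25 = 63/2500
Sum = 153/2500

P(defect) = 153/2500 ≈ 6.12%


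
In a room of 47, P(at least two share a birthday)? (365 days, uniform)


P(all different) = Π(365-i)/365 for i=0..46
= 0.045226
P(match) = 1 - 0.045226 = 0.954774

P ≈ 0.9548 ≈ 95.48%


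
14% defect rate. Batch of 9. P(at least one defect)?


P(all good) = (43/50)^9 = 502592611936843/1953125000000000
P(≥1 defect) = 1450532388063157/1953125000000000

P = 1450532388063157/1953125000000000 ≈ 74.27%


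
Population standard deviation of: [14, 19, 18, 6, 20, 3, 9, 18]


Mean = 107/8
  (14-107/8)²=25/64
  (19-107/8)²=2025/64
  (18-107/8)²=1369/64
  (6-107/8)²=3481/64
  (20-107/8)²=2809/64
  (3-107/8)²=6889/64
  (9-107/8)²=1225/64
  (18-107/8)²=1369/64
Σ(x-μ)² = 2399/8
σ² = (2399/8)/8 = 2399/64

σ = √(2399/64) ≈ 6.1224


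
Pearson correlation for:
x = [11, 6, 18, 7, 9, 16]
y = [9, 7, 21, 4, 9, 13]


n=6, Σx=67, Σy=63, Σxy=836, Σx²=867, Σy²=837
r = (6×836 - 67×63)/√((6×867 - 67²)(6×837 - 63²))
= 795/√(713×1053) = 795/√750789 ≈ 795/866.4808 ≈ 0.9175

r ≈ 0.9175


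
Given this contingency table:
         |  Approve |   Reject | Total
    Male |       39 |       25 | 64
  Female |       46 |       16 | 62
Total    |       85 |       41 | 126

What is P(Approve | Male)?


P(Approve | Male) = 39/(39+25) = 39/64

P(Approve|Male) = 39/64 ≈ 60.94%


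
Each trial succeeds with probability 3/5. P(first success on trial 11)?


Geometric: P(X=11) = (1-p)^(k-1)×p = (2/5)^10×3/5 = 3072/48828125

P(X=11) = 3072/48828125 ≈ 0.01%


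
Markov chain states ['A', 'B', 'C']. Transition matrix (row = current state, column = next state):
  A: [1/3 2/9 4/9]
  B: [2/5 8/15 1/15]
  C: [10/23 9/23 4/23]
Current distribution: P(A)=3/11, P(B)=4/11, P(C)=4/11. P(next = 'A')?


P(next=A) = Σᵢ P(now=i)×P(i→A)
= 3/11×1/3 + 4/11×2/5 + 4/11×10/23
= 1/11 + 8/55 + 40/253 = 499/1265

P = 499/1265 ≈ 0.3945


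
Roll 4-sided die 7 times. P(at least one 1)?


P(no 1)^7 = (3/4)^7 = 2187/16384
P(≥1) = 1 - 2187/16384 = 14197/16384

P = 14197/16384 ≈ 86.65%


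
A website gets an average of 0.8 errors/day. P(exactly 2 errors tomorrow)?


Poisson(λ=0.8): P(X=2) = e^(-λ)×λ^k/k!
= e^(-0.8) × 0.8^2 / 2!
≈ 0.4493289641 × 0.64 / 2 ≈ 0.143785

P(X=2) ≈ 0.143785 ≈ 14.38%


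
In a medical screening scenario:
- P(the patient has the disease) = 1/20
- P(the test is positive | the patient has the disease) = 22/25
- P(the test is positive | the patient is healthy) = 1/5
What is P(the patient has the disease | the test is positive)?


Using Bayes' theorem:
P(A|B) = P(B|A)·P(A) / P(B)

P(the test is positive) = 22/25 × 1/20 + 1/5 × 19/20
= 11/250 + 19/100 = 117/500

P(the patient has the disease|the test is positive) = (11/250) / (117/500) = 22/117

P(the patient has the disease|the test is positive) = 22/117 ≈ 18.80%


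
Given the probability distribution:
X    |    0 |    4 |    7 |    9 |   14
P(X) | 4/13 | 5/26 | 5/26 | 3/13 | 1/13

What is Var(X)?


E[X] = 137/26
E[X²] = 1203/26
Var(X) = E[X²] - (E[X])² = 1203/26 - 18769/676 = 12509/676

Var(X) = 12509/676 ≈ 18.5044


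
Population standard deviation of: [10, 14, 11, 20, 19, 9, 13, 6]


Mean = 102/8 = 51/4
  (10-51/4)²=121/16
  (14-51/4)²=25/16
  (11-51/4)²=49/16
  (20-51/4)²=841/16
  (19-51/4)²=625/16
  (9-51/4)²=225/16
  (13-51/4)²=1/16
  (6-51/4)²=729/16
Σ(x-μ)² = 327/2
σ² = (327/2)/8 = 327/16

σ = √(327/16) ≈ 4.5208


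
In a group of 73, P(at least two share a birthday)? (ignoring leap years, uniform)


P(all different) = Π(365-i)/365 for i=0..72
= 0.000439
P(match) = 1 - 0.000439 = 0.999561

P ≈ 0.9996 ≈ 99.96%


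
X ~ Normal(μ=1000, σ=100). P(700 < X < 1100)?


z₁=(700-1000)/100=-3.0, z₂=(1100-1000)/100=1.0
P = Φ(1.0) - Φ(-3.0) = 0.841345 - 0.001350 = 0.839995 ≈ 0.8400

P(700 < X < 1100) ≈ 0.8400


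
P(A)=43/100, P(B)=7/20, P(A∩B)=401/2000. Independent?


P(A)×P(B) = 301/2000
P(A∩B) = 401/2000
Not equal → NOT independent

No, not independent


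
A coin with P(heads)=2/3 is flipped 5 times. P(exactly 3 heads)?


Binomial: P(X=3) = C(5,3)×p^3×(1-p)^2
= 10 × 8/27 × 1/9 = 80/243

P(X=3) = 80/243 ≈ 32.92%


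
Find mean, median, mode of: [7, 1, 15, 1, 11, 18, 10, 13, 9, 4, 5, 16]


Sorted: [1, 1, 4, 5, 7, 9, 10, 11, 13, 15, 16, 18]
Mean = 110/12 = 55/6
Median = 19/2
Freq: {7: 1, 1: 2, 15: 1, 11: 1, 18: 1, 10: 1, 13: 1, 9: 1, 4: 1, 5: 1, 16: 1}
Mode: [1]

Mean=55/6, Median=19/2, Mode=1


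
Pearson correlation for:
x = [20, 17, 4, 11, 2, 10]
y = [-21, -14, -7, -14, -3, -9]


n=6, Σx=64, Σy=-68, Σxy=-936, Σx²=930, Σy²=972
r = (6×(-936) - 64×(-68))/√((6×930 - 64²)(6×972 - (-68)²))
= -1264/√(1484×1208) = -1264/√1792672 ≈ -1264/1338.9070 ≈ -0.9441

r ≈ -0.9441


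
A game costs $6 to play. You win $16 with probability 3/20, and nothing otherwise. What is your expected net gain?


E[gain] = (16-6)×3/20 + (-6)×17/20
= 3/2 - 51/10 = -18/5

Expected net gain = $-18/5 ≈ $-3.60


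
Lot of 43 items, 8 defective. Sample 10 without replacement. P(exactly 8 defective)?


Hypergeometric: C(8,8)×C(35,2)/C(43,10)
= 1×595/1917334783 = 5/16112057

P(X=8) = 5/16112057 ≈ 0.00%


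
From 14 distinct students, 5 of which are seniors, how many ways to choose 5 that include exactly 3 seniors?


Choose 3 of the 5 seniors and 2 of the other 9 students:
C(5,3)×C(9,2) = 10×36 = 360

360


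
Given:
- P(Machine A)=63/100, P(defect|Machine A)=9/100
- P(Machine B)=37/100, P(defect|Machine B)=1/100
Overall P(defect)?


P(B) = Σ P(B|Aᵢ)×P(Aᵢ)
  9/100×63/100 = 567/10000
  1/100×37/100 = 37/10000
Sum = 151/2500

P(defect) = 151/2500 ≈ 6.04%


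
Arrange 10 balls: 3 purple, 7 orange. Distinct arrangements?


10!/(3!×7!) = 120

120


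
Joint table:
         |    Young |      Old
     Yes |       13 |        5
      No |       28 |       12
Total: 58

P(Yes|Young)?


P(Yes|Young) = 13/(13+28) = 13/41

P = 13/41 ≈ 31.71%


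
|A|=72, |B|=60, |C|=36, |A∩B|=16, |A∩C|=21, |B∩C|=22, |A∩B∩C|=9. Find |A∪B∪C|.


|A∪B∪C| = 72+60+36-16-21-22+9 = 118

|A∪B∪C| = 118


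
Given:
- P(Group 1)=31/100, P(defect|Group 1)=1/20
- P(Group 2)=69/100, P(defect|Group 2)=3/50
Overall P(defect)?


P(B) = Σ P(B|Aᵢ)×P(Aᵢ)
  1/20×31/100 = 31/2000
  3/50×69/100 = 207/5000
Sum = 569/10000

P(defect) = 569/10000 ≈ 5.69%


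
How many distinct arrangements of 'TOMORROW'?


Letters: 8, freq: {'T': 1, 'O': 3, 'M': 1, 'R': 2, 'W': 1}
8!/(1!×3!×1!×2!×1!) = 40320/12 = 3360

3360


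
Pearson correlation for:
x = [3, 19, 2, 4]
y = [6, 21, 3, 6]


n=4, Σx=28, Σy=36, Σxy=447, Σx²=390, Σy²=522
r = (4×447 - 28×36)/√((4×390 - 28²)(4×522 - 36²))
= 780/√(776×792) = 780/√614592 ≈ 780/783.9592 ≈ 0.9949

r ≈ 0.9949


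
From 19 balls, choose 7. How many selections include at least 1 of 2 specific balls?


Complement: C(19,7) - C(17,7) = 50388 - 19448 = 30940

30940


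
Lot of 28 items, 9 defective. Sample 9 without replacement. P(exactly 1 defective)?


Hypergeometric: C(9,1)×C(19,8)/C(28,9)
= 9×75582/6906900 = 8721/88550

P(X=1) = 8721/88550 ≈ 9.85%


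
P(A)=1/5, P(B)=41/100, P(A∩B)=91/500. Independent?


P(A)×P(B) = 41/500
P(A∩B) = 91/500
Not equal → NOT independent

No, not independent


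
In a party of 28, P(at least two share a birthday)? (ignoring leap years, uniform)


P(all different) = Π(365-i)/365 for i=0..27
= 0.345539
P(match) = 1 - 0.345539 = 0.654461

P ≈ 0.6545 ≈ 65.45%


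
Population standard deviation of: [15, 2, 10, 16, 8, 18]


Mean = 69/6 = 23/2
  (15-23/2)²=49/4
  (2-23/2)²=361/4
  (10-23/2)²=9/4
  (16-23/2)²=81/4
  (8-23/2)²=49/4
  (18-23/2)²=169/4
Σ(x-μ)² = 359/2
σ² = (359/2)/6 = 359/12

σ = √(359/12) ≈ 5.4696


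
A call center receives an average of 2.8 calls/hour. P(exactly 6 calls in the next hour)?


Poisson(λ=2.8): P(X=6) = e^(-λ)×λ^k/k!
= e^(-2.8) × 2.8^6 / 6!
≈ 0.06081006263 × 481.890304 / 720 ≈ 0.040700

P(X=6) ≈ 0.040700 ≈ 4.07%


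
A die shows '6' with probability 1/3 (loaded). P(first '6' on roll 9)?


Geometric: P(X=9) = (1-p)^(k-1)×p = (2/3)^8×1/3 = 256/19683

P(X=9) = 256/19683 ≈ 1.30%


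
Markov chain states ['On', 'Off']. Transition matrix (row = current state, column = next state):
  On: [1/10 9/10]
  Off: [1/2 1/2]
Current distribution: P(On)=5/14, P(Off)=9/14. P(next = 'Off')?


P(next=Off) = Σᵢ P(now=i)×P(i→Off)
= 5/14×9/10 + 9/14×1/2
= 9/28 + 9/28 = 9/14

P = 9/14 ≈ 0.6429


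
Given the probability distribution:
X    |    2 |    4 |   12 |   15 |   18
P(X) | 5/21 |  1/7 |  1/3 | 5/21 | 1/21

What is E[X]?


E[X] = Σ x·P(X=x)
= (2)×(5/21) + (4)×(1/7) + (12)×(1/3) + (15)×(5/21) + (18)×(1/21)
= 199/21

E[X] = 199/21


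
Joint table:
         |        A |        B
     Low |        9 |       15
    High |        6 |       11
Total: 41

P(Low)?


P(Low) = (9+15)/41 = 24/41

P(Low) = 24/41 ≈ 58.54%


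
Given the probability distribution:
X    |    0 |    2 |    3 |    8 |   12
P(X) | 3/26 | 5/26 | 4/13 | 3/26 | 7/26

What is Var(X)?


E[X] = 71/13
E[X²] = 646/13
Var(X) = E[X²] - (E[X])² = 646/13 - 5041/169 = 3357/169

Var(X) = 3357/169 ≈ 19.8639


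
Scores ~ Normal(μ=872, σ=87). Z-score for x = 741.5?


z = (x - μ)/σ = (741.5 - 872)/87 = -1.5

z = -1.5


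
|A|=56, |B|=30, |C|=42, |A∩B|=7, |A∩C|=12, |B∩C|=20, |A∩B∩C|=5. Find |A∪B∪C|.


|A∪B∪C| = 56+30+42-7-12-20+5 = 94

|A∪B∪C| = 94


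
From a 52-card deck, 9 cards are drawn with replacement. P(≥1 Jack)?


P(not a Jack) = 48/52 = 12/13
P(none in 9 draws) = (12/13)^9 = 5159780352/10604499373
P(≥1 Jack) = 1 - 5159780352/10604499373 = 5444719021/10604499373

P = 5444719021/10604499373 ≈ 51.34%


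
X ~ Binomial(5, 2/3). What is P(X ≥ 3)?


P(X ≥ 3) = Σ P(X=i) for i=3..5
P(X=3) = 80/243
P(X=4) = 80/243
P(X=5) = 32/243
Sum = 64/81

P(X ≥ 3) = 64/81 ≈ 79.01%


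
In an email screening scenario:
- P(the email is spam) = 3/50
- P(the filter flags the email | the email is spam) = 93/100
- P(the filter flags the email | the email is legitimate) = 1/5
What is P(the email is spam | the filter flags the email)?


Using Bayes' theorem:
P(A|B) = P(B|A)·P(A) / P(B)

P(the filter flags the email) = 93/100 × 3/50 + 1/5 × 47/50
= 279/5000 + 47/250 = 1219/5000

P(the email is spam|the filter flags the email) = (279/5000) / (1219/5000) = 279/1219

P(the email is spam|the filter flags the email) = 279/1219 ≈ 22.89%


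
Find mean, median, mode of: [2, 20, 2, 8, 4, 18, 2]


Sorted: [2, 2, 2, 4, 8, 18, 20]
Mean = 56/7 = 8
Median = 4
Freq: {2: 3, 20: 1, 8: 1, 4: 1, 18: 1}
Mode: [2]

Mean=8, Median=4, Mode=2


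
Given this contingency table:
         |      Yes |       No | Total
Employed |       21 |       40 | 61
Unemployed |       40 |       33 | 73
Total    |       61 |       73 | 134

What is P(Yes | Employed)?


P(Yes | Employed) = 21/(21+40) = 21/61

P(Yes|Employed) = 21/61 ≈ 34.43%


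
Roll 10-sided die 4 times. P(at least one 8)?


P(no 8)^4 = (9/10)^4 = 6561/10000
P(≥1) = 1 - 6561/10000 = 3439/10000

P = 3439/10000 ≈ 34.39%


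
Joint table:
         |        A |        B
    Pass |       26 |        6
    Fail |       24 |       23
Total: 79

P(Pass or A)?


P(Pass∨A) = P(Pass) + P(A) - P(Pass∧A)
= (32 + 50 - 26)/79 = 56/79

P = 56/79 ≈ 70.89%


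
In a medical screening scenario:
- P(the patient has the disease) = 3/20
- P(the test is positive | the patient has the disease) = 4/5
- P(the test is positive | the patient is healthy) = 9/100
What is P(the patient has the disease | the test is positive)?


Using Bayes' theorem:
P(A|B) = P(B|A)·P(A) / P(B)

P(the test is positive) = 4/5 × 3/20 + 9/100 × 17/20
= 3/25 + 153/2000 = 393/2000

P(the patient has the disease|the test is positive) = (3/25) / (393/2000) = 80/131

P(the patient has the disease|the test is positive) = 80/131 ≈ 61.07%


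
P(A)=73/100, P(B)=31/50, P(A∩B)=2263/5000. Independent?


P(A)×P(B) = 2263/5000
P(A∩B) = 2263/5000
Equal ✓ → Independent

Yes, independent


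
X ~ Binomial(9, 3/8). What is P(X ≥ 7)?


P(X ≥ 7) = Σ P(X=i) for i=7..9
P(X=7) = 492075/33554432
P(X=8) = 295245/134217728
P(X=9) = 19683/134217728
Sum = 570807/33554432

P(X ≥ 7) = 570807/33554432 ≈ 1.70%


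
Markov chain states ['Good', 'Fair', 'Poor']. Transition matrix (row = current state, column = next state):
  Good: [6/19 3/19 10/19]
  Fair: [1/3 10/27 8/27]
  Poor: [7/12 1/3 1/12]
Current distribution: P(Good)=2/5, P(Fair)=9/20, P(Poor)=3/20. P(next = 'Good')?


P(next=Good) = Σᵢ P(now=i)×P(i→Good)
= 2/5×6/19 + 9/20×1/3 + 3/20×7/12
= 12/95 + 3/20 + 7/80 = 553/1520

P = 553/1520 ≈ 0.3638


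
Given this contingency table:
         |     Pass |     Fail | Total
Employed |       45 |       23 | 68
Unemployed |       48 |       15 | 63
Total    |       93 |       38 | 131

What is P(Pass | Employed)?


P(Pass | Employed) = 45/(45+23) = 45/68

P(Pass|Employed) = 45/68 ≈ 66.18%


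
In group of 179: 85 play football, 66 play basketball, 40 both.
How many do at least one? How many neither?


|A∪B| = 85+66-40 = 111
Neither = 179-111 = 68

At least one: 111; Neither: 68


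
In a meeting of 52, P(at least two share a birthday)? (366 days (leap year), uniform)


P(all different) = Π(366-i)/366 for i=0..51
= 0.022238
P(match) = 1 - 0.022238 = 0.977762

P ≈ 0.9778 ≈ 97.78%


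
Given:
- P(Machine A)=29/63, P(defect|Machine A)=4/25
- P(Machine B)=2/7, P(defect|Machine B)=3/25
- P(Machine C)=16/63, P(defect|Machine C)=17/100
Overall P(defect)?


P(B) = Σ P(B|Aᵢ)×P(Aᵢ)
  4/25×29/63 = 116/1575
  3/25×2/7 = 6/175
  17/100×16/63 = 68/1575
Sum = 34/225

P(defect) = 34/225 ≈ 15.11%


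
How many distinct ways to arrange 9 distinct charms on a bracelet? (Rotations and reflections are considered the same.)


Free circular arrangements: rotations and reflections both identified.
(n-1)!/2 = 8!/2 = 40320/2 = 20160

20160


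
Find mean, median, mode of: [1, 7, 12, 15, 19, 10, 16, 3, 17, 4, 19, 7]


Sorted: [1, 3, 4, 7, 7, 10, 12, 15, 16, 17, 19, 19]
Mean = 130/12 = 65/6
Median = 11
Freq: {1: 1, 7: 2, 12: 1, 15: 1, 19: 2, 10: 1, 16: 1, 3: 1, 17: 1, 4: 1}
Mode: [7, 19]

Mean=65/6, Median=11, Mode=[7, 19]


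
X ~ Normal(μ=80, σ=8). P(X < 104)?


z = (104-80)/8 = 3.0
P(Z < 3.0) = 0.9987

P(X < 104) ≈ 0.9987


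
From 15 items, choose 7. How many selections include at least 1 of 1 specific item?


Complement: C(15,7) - C(14,7) = 6435 - 3432 = 3003

3003


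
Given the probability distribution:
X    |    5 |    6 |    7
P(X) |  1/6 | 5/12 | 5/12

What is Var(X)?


E[X] = 25/4
E[X²] = 475/12
Var(X) = E[X²] - (E[X])² = 475/12 - 625/16 = 25/48

Var(X) = 25/48 ≈ 0.5208


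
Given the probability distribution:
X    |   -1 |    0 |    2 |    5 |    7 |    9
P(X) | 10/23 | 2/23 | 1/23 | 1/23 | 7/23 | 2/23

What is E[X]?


E[X] = Σ x·P(X=x)
= (-1)×(10/23) + (0)×(2/23) + (2)×(1/23) + (5)×(1/23) + (7)×(7/23) + (9)×(2/23)
= 64/23

E[X] = 64/23


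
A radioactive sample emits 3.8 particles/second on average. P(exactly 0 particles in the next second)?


Poisson(λ=3.8): P(X=0) = e^(-λ)×λ^k/k!
= e^(-3.8) × 3.8^0 / 0!
≈ 0.02237077186 × 1 / 1 ≈ 0.022371

P(X=0) ≈ 0.022371 ≈ 2.24%


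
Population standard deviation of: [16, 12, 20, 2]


Mean = 50/4 = 25/2
  (16-25/2)²=49/4
  (12-25/2)²=1/4
  (20-25/2)²=225/4
  (2-25/2)²=441/4
Σ(x-μ)² = 179
σ² = 179/4

σ = √(179/4) ≈ 6.6895


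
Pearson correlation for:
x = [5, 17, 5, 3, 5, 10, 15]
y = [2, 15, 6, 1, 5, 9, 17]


n=7, Σx=60, Σy=55, Σxy=668, Σx²=698, Σy²=661
r = (7×668 - 60×55)/√((7×698 - 60²)(7×661 - 55²))
= 1376/√(1286×1602) = 1376/√2060172 ≈ 1376/1435.3299 ≈ 0.9587

r ≈ 0.9587


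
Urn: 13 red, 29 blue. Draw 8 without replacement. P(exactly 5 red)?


Hypergeometric: C(13,5)×C(29,3)/C(42,8)
= 1287×3654/118030185 = 5742/144115

P(X=5) = 5742/144115 ≈ 3.98%


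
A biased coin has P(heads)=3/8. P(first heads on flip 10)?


Geometric: P(X=10) = (1-p)^(k-1)×p = (5/8)^9×3/8 = 5859375/1073741824

P(X=10) = 5859375/1073741824 ≈ 0.55%


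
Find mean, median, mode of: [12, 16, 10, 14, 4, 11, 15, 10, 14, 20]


Sorted: [4, 10, 10, 11, 12, 14, 14, 15, 16, 20]
Mean = 126/10 = 63/5
Median = 13
Freq: {12: 1, 16: 1, 10: 2, 14: 2, 4: 1, 11: 1, 15: 1, 20: 1}
Mode: [10, 14]

Mean=63/5, Median=13, Mode=[10, 14]


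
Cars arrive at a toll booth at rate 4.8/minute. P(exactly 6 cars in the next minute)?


Poisson(λ=4.8): P(X=6) = e^(-λ)×λ^k/k!
= e^(-4.8) × 4.8^6 / 6!
≈ 0.008229747049 × 12230.590464 / 720 ≈ 0.139798

P(X=6) ≈ 0.139798 ≈ 13.98%


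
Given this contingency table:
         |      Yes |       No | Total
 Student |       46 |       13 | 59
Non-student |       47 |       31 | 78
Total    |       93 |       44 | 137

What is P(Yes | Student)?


P(Yes | Student) = 46/(46+13) = 46/59

P(Yes|Student) = 46/59 ≈ 77.97%


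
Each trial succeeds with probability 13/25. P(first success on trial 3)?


Geometric: P(X=3) = (1-p)^(k-1)×p = (12/25)^2×13/25 = 1872/15625

P(X=3) = 1872/15625 ≈ 11.98%


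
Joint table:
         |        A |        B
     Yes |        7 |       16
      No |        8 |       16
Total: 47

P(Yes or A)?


P(Yes∨A) = P(Yes) + P(A) - P(Yes∧A)
= (23 + 15 - 7)/47 = 31/47

P = 31/47 ≈ 65.96%


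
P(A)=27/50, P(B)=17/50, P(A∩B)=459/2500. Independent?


P(A)×P(B) = 459/2500
P(A∩B) = 459/2500
Equal ✓ → Independent

Yes, independent


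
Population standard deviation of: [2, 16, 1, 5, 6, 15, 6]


Mean = 51/7
  (2-51/7)²=1369/49
  (16-51/7)²=3721/49
  (1-51/7)²=1936/49
  (5-51/7)²=256/49
  (6-51/7)²=81/49
  (15-51/7)²=2916/49
  (6-51/7)²=81/49
Σ(x-μ)² = 1480/7
σ² = (1480/7)/7 = 1480/49

σ = √(1480/49) ≈ 5.4958


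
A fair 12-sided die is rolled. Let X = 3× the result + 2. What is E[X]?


E[die] = (1+12)/2 = 13/2
E[X] = 3×13/2 + 2 = 43/2

E[X] = 43/2


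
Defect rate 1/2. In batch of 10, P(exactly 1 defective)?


Binomial: P(X=1) = C(10,1)×p^1×(1-p)^9
= 10 × 1/2 × 1/512 = 5/512

P(X=1) = 5/512 ≈ 0.98%


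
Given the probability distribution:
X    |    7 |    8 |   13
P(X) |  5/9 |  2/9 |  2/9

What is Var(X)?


E[X] = 77/9
E[X²] = 79
Var(X) = E[X²] - (E[X])² = 79 - 5929/81 = 470/81

Var(X) = 470/81 ≈ 5.8025


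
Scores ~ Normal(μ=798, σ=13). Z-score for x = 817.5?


z = (x - μ)/σ = (817.5 - 798)/13 = 1.5

z = 1.5


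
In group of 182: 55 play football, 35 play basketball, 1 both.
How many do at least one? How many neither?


|A∪B| = 55+35-1 = 89
Neither = 182-89 = 93

At least one: 89; Neither: 93


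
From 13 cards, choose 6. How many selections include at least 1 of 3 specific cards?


Complement: C(13,6) - C(10,6) = 1716 - 210 = 1506

1506


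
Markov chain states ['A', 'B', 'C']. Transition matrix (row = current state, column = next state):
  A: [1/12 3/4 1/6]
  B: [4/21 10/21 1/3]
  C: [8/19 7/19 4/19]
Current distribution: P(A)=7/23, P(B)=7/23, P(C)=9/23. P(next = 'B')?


P(next=B) = Σᵢ P(now=i)×P(i→B)
= 7/23×3/4 + 7/23×10/21 + 9/23×7/19
= 21/92 + 10/69 + 63/437 = 2713/5244

P = 2713/5244 ≈ 0.5174


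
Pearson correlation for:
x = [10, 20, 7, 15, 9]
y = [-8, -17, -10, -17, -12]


n=5, Σx=61, Σy=-64, Σxy=-853, Σx²=855, Σy²=886
r = (5×(-853) - 61×(-64))/√((5×855 - 61²)(5×886 - (-64)²))
= -361/√(554×334) = -361/√185036 ≈ -361/430.1581 ≈ -0.8392

r ≈ -0.8392


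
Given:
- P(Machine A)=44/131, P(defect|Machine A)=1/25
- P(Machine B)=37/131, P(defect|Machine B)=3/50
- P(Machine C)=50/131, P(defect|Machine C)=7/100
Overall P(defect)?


P(B) = Σ P(B|Aᵢ)×P(Aᵢ)
  1/25×44/131 = 44/3275
  3/50×37/131 = 111/6550
  7/100×50/131 = 7/262
Sum = 187/3275

P(defect) = 187/3275 ≈ 5.71%


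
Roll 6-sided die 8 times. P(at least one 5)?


P(no 5)^8 = (5/6)^8 = 390625/1679616
P(≥1) = 1 - 390625/1679616 = 1288991/1679616

P = 1288991/1679616 ≈ 76.74%


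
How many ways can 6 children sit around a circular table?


Circular arrangements of 6 distinct objects: fix one position to break rotational symmetry.
(n-1)! = 5! = 120

120
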